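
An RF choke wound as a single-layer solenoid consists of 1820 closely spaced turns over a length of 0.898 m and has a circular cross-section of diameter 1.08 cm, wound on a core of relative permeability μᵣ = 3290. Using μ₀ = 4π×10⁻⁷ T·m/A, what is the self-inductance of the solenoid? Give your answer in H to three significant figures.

L ≈ 1.40 H

A = π(d/2)² = π(5.400×10^-3 m)² = 9.161×10^-5 m².
For a long solenoid, L = μ₀μᵣN²A/ℓ.
L = (4π×10⁻⁷)(3290)(1820)²(9.161×10^-5)/(0.898 m) = 1.397 H.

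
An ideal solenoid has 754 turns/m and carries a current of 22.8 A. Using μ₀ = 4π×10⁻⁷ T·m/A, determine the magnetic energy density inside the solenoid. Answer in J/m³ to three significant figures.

B = μ₀nI = (4π×10⁻⁷)(754)(22.8) = 2.160×10^-2 T.
u = B²/(2μ₀) = (2.160×10^-2)²/(2×4π×10⁻⁷) = 185.7 J/m³.

u ≈ 186 J/m³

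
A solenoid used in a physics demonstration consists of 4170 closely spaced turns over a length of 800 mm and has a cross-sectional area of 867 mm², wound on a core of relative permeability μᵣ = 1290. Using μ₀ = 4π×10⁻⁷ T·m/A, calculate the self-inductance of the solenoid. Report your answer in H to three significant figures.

A = 867 mm² = 8.670×10^-4 m².
For a long solenoid, L = μ₀μᵣN²A/ℓ.
L = (4π×10⁻⁷)(1290)(4170)²(8.670×10^-4)/(0.8 m) = 30.549 H.

L ≈ 30.5 H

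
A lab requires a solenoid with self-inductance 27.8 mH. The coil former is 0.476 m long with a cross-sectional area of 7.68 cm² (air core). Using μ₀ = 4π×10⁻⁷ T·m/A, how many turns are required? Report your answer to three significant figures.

N ≈ 3700 turns

A = 7.68 cm² = 7.680×10^-4 m².
From L = μ₀N²A/ℓ, N = √(Lℓ / (μ₀A)).
N = √[(2.780×10^-2)(0.476) / ((4π×10⁻⁷)×7.680×10^-4)] = √(1.371×10^7) ≈ 3702.9.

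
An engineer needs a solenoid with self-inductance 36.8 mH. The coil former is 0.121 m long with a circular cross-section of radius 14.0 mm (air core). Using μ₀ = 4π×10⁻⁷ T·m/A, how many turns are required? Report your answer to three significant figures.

N ≈ 2400 turns

A = πr² = π(1.400×10^-2 m)² = 6.158×10^-4 m².
From L = μ₀N²A/ℓ, N = √(Lℓ / (μ₀A)).
N = √[(3.680×10^-2)(0.121) / ((4π×10⁻⁷)×6.158×10^-4)] = √(5.7546×10^6) ≈ 2398.9.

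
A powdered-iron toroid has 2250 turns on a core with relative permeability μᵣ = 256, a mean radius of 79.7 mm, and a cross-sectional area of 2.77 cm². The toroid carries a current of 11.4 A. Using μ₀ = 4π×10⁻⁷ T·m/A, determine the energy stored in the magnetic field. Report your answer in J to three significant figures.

U ≈ 58.5 J

L = μ₀μᵣN²A/(2πR) = (4π×10⁻⁷)(256)(2250)²(2.770×10^-4)/(2π×7.970×10^-2) = 0.9009 H.
U = ½LI² = ½(0.9009)(11.4)² = 58.54 J.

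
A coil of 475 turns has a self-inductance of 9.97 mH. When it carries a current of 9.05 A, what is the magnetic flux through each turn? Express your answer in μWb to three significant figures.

Φ_B ≈ 190 μWb

From L = NΦ_B/I, the flux per turn is Φ_B = LI/N.
Φ_B = (9.970×10^-3 H)(9.05 A)/475 = 1.900×10^-4 Wb.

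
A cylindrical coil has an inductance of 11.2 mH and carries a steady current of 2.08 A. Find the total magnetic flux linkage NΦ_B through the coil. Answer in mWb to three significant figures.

NΦ_B ≈ 23.3 mWb

From L = NΦ_B/I, the flux linkage is NΦ_B = LI.
NΦ_B = (1.120×10^-2 H)(2.08 A) = 2.330×10^-2 Wb.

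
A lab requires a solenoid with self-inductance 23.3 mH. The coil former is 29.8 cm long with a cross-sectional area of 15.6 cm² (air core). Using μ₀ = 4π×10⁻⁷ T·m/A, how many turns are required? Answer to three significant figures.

N ≈ 1880 turns

A = 15.6 cm² = 1.560×10^-3 m².
From L = μ₀N²A/ℓ, N = √(Lℓ / (μ₀A)).
N = √[(2.330×10^-2)(0.298) / ((4π×10⁻⁷)×1.560×10^-3)] = √(3.542×10^6) ≈ 1882.0.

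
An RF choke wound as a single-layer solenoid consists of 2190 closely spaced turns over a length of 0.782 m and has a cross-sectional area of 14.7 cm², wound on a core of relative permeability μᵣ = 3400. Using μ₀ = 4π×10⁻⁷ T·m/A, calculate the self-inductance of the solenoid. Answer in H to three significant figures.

L ≈ 38.5 H

A = 14.7 cm² = 1.470×10^-3 m².
For a long solenoid, L = μ₀μᵣN²A/ℓ.
L = (4π×10⁻⁷)(3400)(2190)²(1.470×10^-3)/(0.782 m) = 38.52 H.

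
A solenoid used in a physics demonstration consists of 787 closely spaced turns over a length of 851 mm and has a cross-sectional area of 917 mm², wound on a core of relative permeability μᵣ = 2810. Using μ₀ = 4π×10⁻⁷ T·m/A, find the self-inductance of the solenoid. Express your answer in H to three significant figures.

A = 917 mm² = 9.170×10^-4 m².
For a long solenoid, L = μ₀μᵣN²A/ℓ.
L = (4π×10⁻⁷)(2810)(787)²(9.170×10^-4)/(0.851 m) = 2.357 H.

L ≈ 2.36 H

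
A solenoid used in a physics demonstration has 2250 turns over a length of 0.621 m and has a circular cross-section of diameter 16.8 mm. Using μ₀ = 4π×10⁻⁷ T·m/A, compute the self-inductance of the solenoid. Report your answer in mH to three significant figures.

L ≈ 2.27 mH

A = π(d/2)² = π(8.400×10^-3 m)² = 2.217×10^-4 m².
For a long solenoid, L = μ₀N²A/ℓ.
L = (4π×10⁻⁷)(2250)²(2.217×10^-4)/(0.621 m) = 2.271×10^-3 H.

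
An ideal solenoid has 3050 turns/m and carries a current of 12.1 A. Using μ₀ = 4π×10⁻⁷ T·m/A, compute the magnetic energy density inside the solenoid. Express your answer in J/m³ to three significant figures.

B = μ₀nI = (4π×10⁻⁷)(3.050×10^3)(12.1) = 4.638×10^-2 T.
u = B²/(2μ₀) = (4.638×10^-2)²/(2×4π×10⁻⁷) = 855.8 J/m³.

u ≈ 856 J/m³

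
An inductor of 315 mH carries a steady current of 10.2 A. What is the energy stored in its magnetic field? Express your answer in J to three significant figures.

Stored magnetic energy: U = ½LI².
U = ½(0.315 H)(10.2 A)² = 16.39 J.

U ≈ 16.4 J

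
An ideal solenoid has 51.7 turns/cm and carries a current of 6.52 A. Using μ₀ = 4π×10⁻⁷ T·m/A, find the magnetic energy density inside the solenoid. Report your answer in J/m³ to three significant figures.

u ≈ 714 J/m³

B = μ₀nI = (4π×10⁻⁷)(5.170×10^3)(6.52) = 4.236×10^-2 T.
u = B²/(2μ₀) = (4.236×10^-2)²/(2×4π×10⁻⁷) = 713.9 J/m³.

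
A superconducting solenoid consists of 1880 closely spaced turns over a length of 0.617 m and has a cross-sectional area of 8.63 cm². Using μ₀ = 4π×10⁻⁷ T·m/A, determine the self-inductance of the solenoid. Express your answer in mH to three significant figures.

L ≈ 6.21 mH

A = 8.63 cm² = 8.630×10^-4 m².
For a long solenoid, L = μ₀N²A/ℓ.
L = (4π×10⁻⁷)(1880)²(8.630×10^-4)/(0.617 m) = 6.212×10^-3 H.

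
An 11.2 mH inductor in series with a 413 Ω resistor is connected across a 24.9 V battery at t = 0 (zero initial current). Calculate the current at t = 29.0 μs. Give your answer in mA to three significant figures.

I ≈ 39.6 mA

τ = L/R = 1.120×10^-2/413 = 2.712×10^-5 s; final current I_∞ = ε/R = 24.9/413 = 6.029×10^-2 A.
I(t) = I_∞(1 − e^(−t/τ)) with t/τ = 1.069.
I = (6.029×10^-2)(1 − e^(−1.069)) = 3.960×10^-2 A.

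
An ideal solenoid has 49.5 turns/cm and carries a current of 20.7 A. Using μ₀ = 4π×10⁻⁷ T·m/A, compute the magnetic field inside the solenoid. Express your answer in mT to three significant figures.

Inside a long solenoid, B = μ₀nI.
B = (4π×10⁻⁷)(4.950×10^3 m⁻¹)(20.7 A) = 0.1288 T.

B ≈ 129 mT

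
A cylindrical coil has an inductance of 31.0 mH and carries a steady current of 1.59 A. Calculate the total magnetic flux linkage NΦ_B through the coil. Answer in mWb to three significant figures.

NΦ_B ≈ 49.3 mWb

From L = NΦ_B/I, the flux linkage is NΦ_B = LI.
NΦ_B = (3.100×10^-2 H)(1.59 A) = 4.929×10^-2 Wb.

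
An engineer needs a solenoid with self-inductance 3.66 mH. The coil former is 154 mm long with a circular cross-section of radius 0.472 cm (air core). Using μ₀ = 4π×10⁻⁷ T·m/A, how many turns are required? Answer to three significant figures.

N ≈ 2530 turns

A = πr² = π(4.720×10^-3 m)² = 6.999×10^-5 m².
From L = μ₀N²A/ℓ, N = √(Lℓ / (μ₀A)).
N = √[(3.660×10^-3)(0.154) / ((4π×10⁻⁷)×6.999×10^-5)] = √(6.409×10^6) ≈ 2531.5.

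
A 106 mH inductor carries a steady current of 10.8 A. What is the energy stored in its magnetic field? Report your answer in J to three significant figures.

U ≈ 6.18 J

Stored magnetic energy: U = ½LI².
U = ½(0.106 H)(10.8 A)² = 6.182 J.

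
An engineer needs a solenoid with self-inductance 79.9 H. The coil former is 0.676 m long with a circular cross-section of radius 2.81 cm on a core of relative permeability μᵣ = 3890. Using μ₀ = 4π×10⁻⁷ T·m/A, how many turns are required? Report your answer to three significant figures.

A = πr² = π(2.810×10^-2 m)² = 2.481×10^-3 m².
From L = μ₀μᵣN²A/ℓ, N = √(Lℓ / (μ₀μᵣA)).
N = √[(79.9)(0.676) / ((4π×10⁻⁷)(3890)×2.481×10^-3)] = √(4.454×10^6) ≈ 2110.5.

N ≈ 2110 turns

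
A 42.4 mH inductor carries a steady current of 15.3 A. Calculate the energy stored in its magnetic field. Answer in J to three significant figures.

U ≈ 4.96 J

Stored magnetic energy: U = ½LI².
U = ½(4.240×10^-2 H)(15.3 A)² = 4.963 J.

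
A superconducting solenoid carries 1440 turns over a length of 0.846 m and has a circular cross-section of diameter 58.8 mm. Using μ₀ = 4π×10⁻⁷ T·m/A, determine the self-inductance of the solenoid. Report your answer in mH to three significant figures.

A = π(d/2)² = π(2.940×10^-2 m)² = 2.715×10^-3 m².
For a long solenoid, L = μ₀N²A/ℓ.
L = (4π×10⁻⁷)(1440)²(2.715×10^-3)/(0.846 m) = 8.364×10^-3 H.

L ≈ 8.36 mH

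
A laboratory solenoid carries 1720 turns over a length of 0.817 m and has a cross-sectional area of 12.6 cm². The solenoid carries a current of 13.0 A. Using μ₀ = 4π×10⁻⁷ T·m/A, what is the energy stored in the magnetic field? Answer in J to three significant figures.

U ≈ 0.484 J

A = 12.6 cm² = 1.260×10^-3 m².
L = μ₀N²A/ℓ = (4π×10⁻⁷)(1720)²(1.260×10^-3)/(0.817) = 5.733×10^-3 H.
U = ½LI² = ½(5.733×10^-3)(13.0)² = 0.48448 J.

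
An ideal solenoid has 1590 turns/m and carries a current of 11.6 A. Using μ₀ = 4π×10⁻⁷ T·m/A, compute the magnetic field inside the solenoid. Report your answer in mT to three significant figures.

Inside a long solenoid, B = μ₀nI.
B = (4π×10⁻⁷)(1.590×10^3 m⁻¹)(11.6 A) = 2.318×10^-2 T.

B ≈ 23.2 mT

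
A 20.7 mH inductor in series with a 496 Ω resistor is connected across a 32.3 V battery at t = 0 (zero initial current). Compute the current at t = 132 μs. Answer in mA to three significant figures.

I ≈ 62.4 mA

τ = L/R = 2.070×10^-2/496 = 4.173×10^-5 s; final current I_∞ = ε/R = 32.3/496 = 6.512×10^-2 A.
I(t) = I_∞(1 − e^(−t/τ)) with t/τ = 3.163.
I = (6.512×10^-2)(1 − e^(−3.163)) = 6.237×10^-2 A.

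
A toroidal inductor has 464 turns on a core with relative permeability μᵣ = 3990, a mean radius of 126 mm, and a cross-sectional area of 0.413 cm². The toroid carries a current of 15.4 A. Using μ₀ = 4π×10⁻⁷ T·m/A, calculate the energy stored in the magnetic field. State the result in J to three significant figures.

L = μ₀μᵣN²A/(2πR) = (4π×10⁻⁷)(3990)(464)²(4.130×10^-5)/(2π×0.126) = 5.631×10^-2 H.
U = ½LI² = ½(5.631×10^-2)(15.4)² = 6.678 J.

U ≈ 6.68 J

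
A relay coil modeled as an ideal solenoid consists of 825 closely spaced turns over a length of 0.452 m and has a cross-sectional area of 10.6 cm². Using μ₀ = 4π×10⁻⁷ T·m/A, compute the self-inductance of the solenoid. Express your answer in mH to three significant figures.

L ≈ 2.01 mH

A = 10.6 cm² = 1.060×10^-3 m².
For a long solenoid, L = μ₀N²A/ℓ.
L = (4π×10⁻⁷)(825)²(1.060×10^-3)/(0.452 m) = 2.006×10^-3 H.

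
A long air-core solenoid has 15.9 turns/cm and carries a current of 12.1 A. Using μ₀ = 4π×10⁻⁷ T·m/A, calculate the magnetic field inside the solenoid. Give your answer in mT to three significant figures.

Inside a long solenoid, B = μ₀nI.
B = (4π×10⁻⁷)(1.590×10^3 m⁻¹)(12.1 A) = 2.418×10^-2 T.

B ≈ 24.2 mT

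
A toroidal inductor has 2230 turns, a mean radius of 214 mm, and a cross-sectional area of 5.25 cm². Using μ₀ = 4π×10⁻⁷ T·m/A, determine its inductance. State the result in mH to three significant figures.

For a thin toroid, L = μ₀N²A/(2πR).
L = (4π×10⁻⁷)(2230)²(5.250×10^-4) / (2π×0.214 m) = 2.440×10^-3 H.

L ≈ 2.44 mH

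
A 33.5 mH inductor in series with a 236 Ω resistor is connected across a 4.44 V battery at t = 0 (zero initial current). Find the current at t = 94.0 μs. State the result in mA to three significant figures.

I ≈ 9.11 mA

τ = L/R = 3.350×10^-2/236 = 1.419×10^-4 s; final current I_∞ = ε/R = 4.44/236 = 1.881×10^-2 A.
I(t) = I_∞(1 − e^(−t/τ)) with t/τ = 0.662.
I = (1.881×10^-2)(1 − e^(−0.662)) = 9.111×10^-3 A.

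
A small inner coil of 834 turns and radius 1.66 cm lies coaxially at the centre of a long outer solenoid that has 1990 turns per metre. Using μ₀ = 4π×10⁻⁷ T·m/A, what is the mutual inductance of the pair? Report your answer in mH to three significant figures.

M ≈ 1.81 mH

The outer solenoid produces a uniform field B₁ = μ₀n₁I₁ across the inner coil,
so the flux linkage is N₂Φ = N₂B₁A₂ = μ₀n₁N₂A₂·I₁, giving M = μ₀n₁N₂A₂.
A₂ = πr² = π(1.660×10^-2 m)² = 8.657×10^-4 m².
M = (4π×10⁻⁷)(1990)(834)(8.657×10^-4) = 1.805×10^-3 H.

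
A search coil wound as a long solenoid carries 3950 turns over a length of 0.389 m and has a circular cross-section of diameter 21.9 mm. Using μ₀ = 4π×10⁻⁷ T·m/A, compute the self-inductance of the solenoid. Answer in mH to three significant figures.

L ≈ 19.0 mH

A = π(d/2)² = π(1.095×10^-2 m)² = 3.767×10^-4 m².
For a long solenoid, L = μ₀N²A/ℓ.
L = (4π×10⁻⁷)(3950)²(3.767×10^-4)/(0.389 m) = 1.899×10^-2 H.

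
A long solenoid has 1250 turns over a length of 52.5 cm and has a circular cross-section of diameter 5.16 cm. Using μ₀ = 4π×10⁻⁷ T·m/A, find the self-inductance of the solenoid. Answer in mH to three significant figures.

L ≈ 7.82 mH

A = π(d/2)² = π(2.580×10^-2 m)² = 2.091×10^-3 m².
For a long solenoid, L = μ₀N²A/ℓ.
L = (4π×10⁻⁷)(1250)²(2.091×10^-3)/(0.525 m) = 7.821×10^-3 H.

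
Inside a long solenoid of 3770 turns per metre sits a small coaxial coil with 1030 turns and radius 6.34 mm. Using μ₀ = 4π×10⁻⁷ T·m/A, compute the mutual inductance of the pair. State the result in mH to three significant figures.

M ≈ 0.616 mH

The outer solenoid produces a uniform field B₁ = μ₀n₁I₁ across the inner coil,
so the flux linkage is N₂Φ = N₂B₁A₂ = μ₀n₁N₂A₂·I₁, giving M = μ₀n₁N₂A₂.
A₂ = πr² = π(6.340×10^-3 m)² = 1.263×10^-4 m².
M = (4π×10⁻⁷)(3770)(1030)(1.263×10^-4) = 6.162×10^-4 H.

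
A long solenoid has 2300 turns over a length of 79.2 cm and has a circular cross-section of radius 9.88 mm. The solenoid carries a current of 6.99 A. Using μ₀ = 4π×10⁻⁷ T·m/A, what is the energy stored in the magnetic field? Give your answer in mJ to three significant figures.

U ≈ 62.9 mJ

A = πr² = π(9.880×10^-3 m)² = 3.067×10^-4 m².
L = μ₀N²A/ℓ = (4π×10⁻⁷)(2300)²(3.067×10^-4)/(0.792) = 2.574×10^-3 H.
U = ½LI² = ½(2.574×10^-3)(6.99)² = 6.288×10^-2 J.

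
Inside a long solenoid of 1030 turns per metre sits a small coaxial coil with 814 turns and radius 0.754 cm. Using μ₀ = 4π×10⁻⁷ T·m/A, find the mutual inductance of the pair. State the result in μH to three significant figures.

M ≈ 188 μH

The outer solenoid produces a uniform field B₁ = μ₀n₁I₁ across the inner coil,
so the flux linkage is N₂Φ = N₂B₁A₂ = μ₀n₁N₂A₂·I₁, giving M = μ₀n₁N₂A₂.
A₂ = πr² = π(7.540×10^-3 m)² = 1.786×10^-4 m².
M = (4π×10⁻⁷)(1030)(814)(1.786×10^-4) = 1.882×10^-4 H.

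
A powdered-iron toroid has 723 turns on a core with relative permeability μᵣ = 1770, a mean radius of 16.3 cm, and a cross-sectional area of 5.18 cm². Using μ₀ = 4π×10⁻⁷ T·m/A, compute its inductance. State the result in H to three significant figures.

L ≈ 0.588 H

For a thin toroid, L = μ₀μᵣN²A/(2πR).
L = (4π×10⁻⁷)(1770)(723)²(5.180×10^-4) / (2π×0.163 m) = 0.5881 H.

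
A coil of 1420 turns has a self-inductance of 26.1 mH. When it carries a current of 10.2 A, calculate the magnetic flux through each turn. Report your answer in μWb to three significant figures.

Φ_B ≈ 187 μWb

From L = NΦ_B/I, the flux per turn is Φ_B = LI/N.
Φ_B = (2.610×10^-2 H)(10.2 A)/1420 = 1.8748×10^-4 Wb.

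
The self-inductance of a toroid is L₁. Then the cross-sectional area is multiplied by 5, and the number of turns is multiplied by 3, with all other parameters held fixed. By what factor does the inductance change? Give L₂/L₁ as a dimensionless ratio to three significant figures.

L₂/L₁ = 45.0

For a toroid, L ∝ μᵣN²A/R.
L₂/L₁ = (5) × (3)^2 = 45.0.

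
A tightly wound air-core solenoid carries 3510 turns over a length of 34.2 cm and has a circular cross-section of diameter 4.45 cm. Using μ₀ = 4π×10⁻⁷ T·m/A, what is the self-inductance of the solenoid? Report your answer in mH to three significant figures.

L ≈ 70.4 mH

A = π(d/2)² = π(2.225×10^-2 m)² = 1.555×10^-3 m².
For a long solenoid, L = μ₀N²A/ℓ.
L = (4π×10⁻⁷)(3510)²(1.555×10^-3)/(0.342 m) = 7.041×10^-2 H.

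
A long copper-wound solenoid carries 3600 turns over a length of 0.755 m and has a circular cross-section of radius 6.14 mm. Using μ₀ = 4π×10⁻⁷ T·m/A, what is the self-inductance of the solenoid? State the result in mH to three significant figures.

A = πr² = π(6.140×10^-3 m)² = 1.184×10^-4 m².
For a long solenoid, L = μ₀N²A/ℓ.
L = (4π×10⁻⁷)(3600)²(1.184×10^-4)/(0.755 m) = 2.5548×10^-3 H.

L ≈ 2.55 mH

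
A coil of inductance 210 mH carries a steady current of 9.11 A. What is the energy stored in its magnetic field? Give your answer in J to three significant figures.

Stored magnetic energy: U = ½LI².
U = ½(0.21 H)(9.11 A)² = 8.714 J.

U ≈ 8.71 J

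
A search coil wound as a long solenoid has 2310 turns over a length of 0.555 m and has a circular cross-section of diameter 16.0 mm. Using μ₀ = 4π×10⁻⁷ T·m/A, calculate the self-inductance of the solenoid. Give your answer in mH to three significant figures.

L ≈ 2.43 mH

A = π(d/2)² = π(8.000×10^-3 m)² = 2.011×10^-4 m².
For a long solenoid, L = μ₀N²A/ℓ.
L = (4π×10⁻⁷)(2310)²(2.011×10^-4)/(0.555 m) = 2.429×10^-3 H.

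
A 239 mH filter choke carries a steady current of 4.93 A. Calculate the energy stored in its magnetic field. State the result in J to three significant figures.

Stored magnetic energy: U = ½LI².
U = ½(0.239 H)(4.93 A)² = 2.904 J.

U ≈ 2.90 J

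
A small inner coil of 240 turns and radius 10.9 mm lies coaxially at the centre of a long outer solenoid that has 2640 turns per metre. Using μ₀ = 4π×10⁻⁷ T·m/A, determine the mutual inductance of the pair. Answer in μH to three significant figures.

M ≈ 297 μH

The outer solenoid produces a uniform field B₁ = μ₀n₁I₁ across the inner coil,
so the flux linkage is N₂Φ = N₂B₁A₂ = μ₀n₁N₂A₂·I₁, giving M = μ₀n₁N₂A₂.
A₂ = πr² = π(1.090×10^-2 m)² = 3.733×10^-4 m².
M = (4π×10⁻⁷)(2640)(240)(3.733×10^-4) = 2.972×10^-4 H.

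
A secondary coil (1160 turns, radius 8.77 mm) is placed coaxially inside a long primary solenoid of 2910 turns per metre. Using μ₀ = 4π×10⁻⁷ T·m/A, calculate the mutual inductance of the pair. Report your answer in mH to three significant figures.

The outer solenoid produces a uniform field B₁ = μ₀n₁I₁ across the inner coil,
so the flux linkage is N₂Φ = N₂B₁A₂ = μ₀n₁N₂A₂·I₁, giving M = μ₀n₁N₂A₂.
A₂ = πr² = π(8.770×10^-3 m)² = 2.416×10^-4 m².
M = (4π×10⁻⁷)(2910)(1160)(2.416×10^-4) = 1.02497×10^-3 H.

M ≈ 1.02 mH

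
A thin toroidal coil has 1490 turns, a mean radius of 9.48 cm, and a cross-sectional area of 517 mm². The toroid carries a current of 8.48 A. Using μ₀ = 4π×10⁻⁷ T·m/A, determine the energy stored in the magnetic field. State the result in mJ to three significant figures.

L = μ₀N²A/(2πR) = (4π×10⁻⁷)(1490)²(5.170×10^-4)/(2π×9.480×10^-2) = 2.422×10^-3 H.
U = ½LI² = ½(2.422×10^-3)(8.48)² = 8.707×10^-2 J.

U ≈ 87.1 mJ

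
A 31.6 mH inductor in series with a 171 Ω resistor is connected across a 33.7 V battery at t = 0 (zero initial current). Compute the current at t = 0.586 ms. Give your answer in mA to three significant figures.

τ = L/R = 3.160×10^-2/171 = 1.848×10^-4 s; final current I_∞ = ε/R = 33.7/171 = 0.1971 A.
I(t) = I_∞(1 − e^(−t/τ)) with t/τ = 3.171.
I = (0.1971)(1 − e^(−3.171)) = 0.1888 A.

I ≈ 189 mA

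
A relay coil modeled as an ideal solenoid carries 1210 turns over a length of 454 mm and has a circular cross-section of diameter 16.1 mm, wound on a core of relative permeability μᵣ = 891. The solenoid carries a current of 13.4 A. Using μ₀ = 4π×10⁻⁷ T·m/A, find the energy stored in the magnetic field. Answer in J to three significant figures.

A = π(d/2)² = π(8.050×10^-3 m)² = 2.036×10^-4 m².
L = μ₀μᵣN²A/ℓ = (4π×10⁻⁷)(891)(1210)²(2.036×10^-4)/(0.454) = 0.7351 H.
U = ½LI² = ½(0.7351)(13.4)² = 66 J.

U ≈ 66.0 J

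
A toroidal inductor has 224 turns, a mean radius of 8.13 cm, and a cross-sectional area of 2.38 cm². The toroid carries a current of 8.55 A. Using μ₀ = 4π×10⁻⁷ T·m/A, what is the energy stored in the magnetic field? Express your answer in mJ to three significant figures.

U ≈ 1.07 mJ

L = μ₀N²A/(2πR) = (4π×10⁻⁷)(224)²(2.380×10^-4)/(2π×8.130×10^-2) = 2.938×10^-5 H.
U = ½LI² = ½(2.938×10^-5)(8.55)² = 1.074×10^-3 J.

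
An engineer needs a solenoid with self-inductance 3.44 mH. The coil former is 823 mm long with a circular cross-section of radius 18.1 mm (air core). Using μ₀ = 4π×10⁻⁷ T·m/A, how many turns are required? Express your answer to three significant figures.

A = πr² = π(1.810×10^-2 m)² = 1.029×10^-3 m².
From L = μ₀N²A/ℓ, N = √(Lℓ / (μ₀A)).
N = √[(3.440×10^-3)(0.823) / ((4π×10⁻⁷)×1.029×10^-3)] = √(2.189×10^6) ≈ 1479.5.

N ≈ 1480 turns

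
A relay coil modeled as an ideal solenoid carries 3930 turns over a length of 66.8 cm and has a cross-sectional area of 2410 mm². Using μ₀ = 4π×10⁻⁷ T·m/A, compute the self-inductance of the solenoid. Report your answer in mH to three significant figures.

A = 2410 mm² = 2.410×10^-3 m².
For a long solenoid, L = μ₀N²A/ℓ.
L = (4π×10⁻⁷)(3930)²(2.410×10^-3)/(0.668 m) = 7.002×10^-2 H.

L ≈ 70.0 mH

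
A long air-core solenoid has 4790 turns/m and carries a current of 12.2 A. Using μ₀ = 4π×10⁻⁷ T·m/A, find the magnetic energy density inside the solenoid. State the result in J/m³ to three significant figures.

B = μ₀nI = (4π×10⁻⁷)(4.790×10^3)(12.2) = 7.344×10^-2 T.
u = B²/(2μ₀) = (7.344×10^-2)²/(2×4π×10⁻⁷) = 2.146×10^3 J/m³.

u ≈ 2150 J/m³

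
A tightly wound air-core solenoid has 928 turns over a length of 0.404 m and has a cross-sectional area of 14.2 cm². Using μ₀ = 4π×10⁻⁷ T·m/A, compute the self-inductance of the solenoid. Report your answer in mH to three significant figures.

A = 14.2 cm² = 1.420×10^-3 m².
For a long solenoid, L = μ₀N²A/ℓ.
L = (4π×10⁻⁷)(928)²(1.420×10^-3)/(0.404 m) = 3.804×10^-3 H.

L ≈ 3.80 mH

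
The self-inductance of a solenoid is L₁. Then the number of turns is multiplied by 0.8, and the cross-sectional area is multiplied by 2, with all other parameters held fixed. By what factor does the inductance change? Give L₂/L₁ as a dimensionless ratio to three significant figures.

For a solenoid, L ∝ μᵣN²A/ℓ.
L₂/L₁ = (0.8)^2 × (2) = 1.28.

L₂/L₁ = 1.28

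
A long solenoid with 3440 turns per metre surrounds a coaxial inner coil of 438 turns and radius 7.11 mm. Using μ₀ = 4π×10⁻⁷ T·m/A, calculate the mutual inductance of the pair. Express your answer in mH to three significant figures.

M ≈ 0.301 mH

The outer solenoid produces a uniform field B₁ = μ₀n₁I₁ across the inner coil,
so the flux linkage is N₂Φ = N₂B₁A₂ = μ₀n₁N₂A₂·I₁, giving M = μ₀n₁N₂A₂.
A₂ = πr² = π(7.110×10^-3 m)² = 1.588×10^-4 m².
M = (4π×10⁻⁷)(3440)(438)(1.588×10^-4) = 3.007×10^-4 H.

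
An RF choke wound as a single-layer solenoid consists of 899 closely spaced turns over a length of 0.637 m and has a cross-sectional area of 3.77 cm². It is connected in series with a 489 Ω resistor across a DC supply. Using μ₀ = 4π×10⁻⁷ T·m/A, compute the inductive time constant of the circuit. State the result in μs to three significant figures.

τ ≈ 1.23 μs

A = 3.77 cm² = 3.770×10^-4 m².
L = μ₀N²A/ℓ = (4π×10⁻⁷)(899)²(3.770×10^-4)/(0.637) = 6.011×10^-4 H.
τ = L/R = (6.011×10^-4)/(489) = 1.229×10^-6 s.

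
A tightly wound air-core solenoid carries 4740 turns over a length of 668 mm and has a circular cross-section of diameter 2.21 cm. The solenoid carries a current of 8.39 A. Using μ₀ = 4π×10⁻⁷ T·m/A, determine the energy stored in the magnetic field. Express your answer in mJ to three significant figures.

U ≈ 571 mJ

A = π(d/2)² = π(1.105×10^-2 m)² = 3.836×10^-4 m².
L = μ₀N²A/ℓ = (4π×10⁻⁷)(4740)²(3.836×10^-4)/(0.668) = 1.621×10^-2 H.
U = ½LI² = ½(1.621×10^-2)(8.39)² = 0.5706 J.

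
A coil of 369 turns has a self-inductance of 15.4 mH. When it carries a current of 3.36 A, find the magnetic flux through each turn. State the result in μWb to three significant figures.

From L = NΦ_B/I, the flux per turn is Φ_B = LI/N.
Φ_B = (1.540×10^-2 H)(3.36 A)/369 = 1.402×10^-4 Wb.

Φ_B ≈ 140 μWb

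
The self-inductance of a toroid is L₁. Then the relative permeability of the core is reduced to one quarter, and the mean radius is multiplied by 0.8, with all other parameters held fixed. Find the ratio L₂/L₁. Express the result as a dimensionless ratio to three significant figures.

For a toroid, L ∝ μᵣN²A/R.
L₂/L₁ = (0.25) × (0.8)^-1 = 0.313.

L₂/L₁ = 0.313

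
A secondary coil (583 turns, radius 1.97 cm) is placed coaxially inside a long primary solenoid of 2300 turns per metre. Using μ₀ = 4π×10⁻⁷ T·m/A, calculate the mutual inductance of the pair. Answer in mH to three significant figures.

The outer solenoid produces a uniform field B₁ = μ₀n₁I₁ across the inner coil,
so the flux linkage is N₂Φ = N₂B₁A₂ = μ₀n₁N₂A₂·I₁, giving M = μ₀n₁N₂A₂.
A₂ = πr² = π(1.970×10^-2 m)² = 1.219×10^-3 m².
M = (4π×10⁻⁷)(2300)(583)(1.219×10^-3) = 2.054×10^-3 H.

M ≈ 2.05 mH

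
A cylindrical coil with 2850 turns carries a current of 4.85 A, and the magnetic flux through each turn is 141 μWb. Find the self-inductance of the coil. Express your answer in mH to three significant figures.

Self-inductance is defined by L = NΦ_B/I (flux linkage over current).
L = (2850)(1.410×10^-4 Wb)/(4.85 A) = 8.286×10^-2 H.

L ≈ 82.9 mH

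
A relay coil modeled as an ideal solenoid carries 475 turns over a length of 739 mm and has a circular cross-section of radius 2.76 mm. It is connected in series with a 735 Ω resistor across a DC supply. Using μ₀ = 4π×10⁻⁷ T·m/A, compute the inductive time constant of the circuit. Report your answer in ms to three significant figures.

A = πr² = π(2.760×10^-3 m)² = 2.393×10^-5 m².
L = μ₀N²A/ℓ = (4π×10⁻⁷)(475)²(2.393×10^-5)/(0.739) = 9.182×10^-6 H.
τ = L/R = (9.182×10^-6)/(735) = 1.249×10^-8 s.

τ ≈ 1.25e-05 ms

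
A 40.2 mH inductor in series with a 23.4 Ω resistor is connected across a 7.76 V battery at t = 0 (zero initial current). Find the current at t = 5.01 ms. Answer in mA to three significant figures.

τ = L/R = 4.020×10^-2/23.4 = 1.718×10^-3 s; final current I_∞ = ε/R = 7.76/23.4 = 0.3316 A.
I(t) = I_∞(1 − e^(−t/τ)) with t/τ = 2.916.
I = (0.3316)(1 − e^(−2.916)) = 0.3137 A.

I ≈ 314 mA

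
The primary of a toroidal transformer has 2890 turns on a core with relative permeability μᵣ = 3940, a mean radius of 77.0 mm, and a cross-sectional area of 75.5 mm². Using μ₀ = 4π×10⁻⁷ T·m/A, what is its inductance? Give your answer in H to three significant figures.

For a thin toroid, L = μ₀μᵣN²A/(2πR).
L = (4π×10⁻⁷)(3940)(2890)²(7.550×10^-5) / (2π×7.700×10^-2 m) = 6.453 H.

L ≈ 6.45 H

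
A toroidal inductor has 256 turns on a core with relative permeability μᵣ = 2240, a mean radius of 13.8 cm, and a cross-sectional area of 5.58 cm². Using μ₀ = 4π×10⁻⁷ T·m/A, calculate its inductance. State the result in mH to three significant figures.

L ≈ 119 mH

For a thin toroid, L = μ₀μᵣN²A/(2πR).
L = (4π×10⁻⁷)(2240)(256)²(5.580×10^-4) / (2π×0.138 m) = 0.1187 H.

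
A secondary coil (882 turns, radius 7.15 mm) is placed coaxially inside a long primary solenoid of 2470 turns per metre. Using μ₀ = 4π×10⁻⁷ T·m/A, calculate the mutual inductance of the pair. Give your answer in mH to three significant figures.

The outer solenoid produces a uniform field B₁ = μ₀n₁I₁ across the inner coil,
so the flux linkage is N₂Φ = N₂B₁A₂ = μ₀n₁N₂A₂·I₁, giving M = μ₀n₁N₂A₂.
A₂ = πr² = π(7.150×10^-3 m)² = 1.606×10^-4 m².
M = (4π×10⁻⁷)(2470)(882)(1.606×10^-4) = 4.397×10^-4 H.

M ≈ 0.440 mH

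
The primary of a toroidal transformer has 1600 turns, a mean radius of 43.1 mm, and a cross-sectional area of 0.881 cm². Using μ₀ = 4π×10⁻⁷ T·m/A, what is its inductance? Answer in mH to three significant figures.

For a thin toroid, L = μ₀N²A/(2πR).
L = (4π×10⁻⁷)(1600)²(8.810×10^-5) / (2π×4.310×10^-2 m) = 1.047×10^-3 H.

L ≈ 1.05 mH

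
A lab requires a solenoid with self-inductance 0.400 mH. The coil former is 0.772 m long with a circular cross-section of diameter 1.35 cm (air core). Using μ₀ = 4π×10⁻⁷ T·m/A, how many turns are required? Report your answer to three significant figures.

N ≈ 1310 turns

A = π(d/2)² = π(6.750×10^-3 m)² = 1.431×10^-4 m².
From L = μ₀N²A/ℓ, N = √(Lℓ / (μ₀A)).
N = √[(4.000×10^-4)(0.772) / ((4π×10⁻⁷)×1.431×10^-4)] = √(1.717×10^6) ≈ 1310.3.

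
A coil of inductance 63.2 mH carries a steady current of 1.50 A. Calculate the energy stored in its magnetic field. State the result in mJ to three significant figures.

U ≈ 71.1 mJ

Stored magnetic energy: U = ½LI².
U = ½(6.320×10^-2 H)(1.50 A)² = 7.110×10^-2 J.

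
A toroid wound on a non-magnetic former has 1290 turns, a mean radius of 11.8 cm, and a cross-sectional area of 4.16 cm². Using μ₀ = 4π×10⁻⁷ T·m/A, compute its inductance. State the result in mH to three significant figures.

L ≈ 1.17 mH

For a thin toroid, L = μ₀N²A/(2πR).
L = (4π×10⁻⁷)(1290)²(4.160×10^-4) / (2π×0.118 m) = 1.173×10^-3 H.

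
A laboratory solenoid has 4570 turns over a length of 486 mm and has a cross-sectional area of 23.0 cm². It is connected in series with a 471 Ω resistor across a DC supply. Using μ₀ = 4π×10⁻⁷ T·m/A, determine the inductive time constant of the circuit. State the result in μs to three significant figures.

τ ≈ 264 μs

A = 23.0 cm² = 2.300×10^-3 m².
L = μ₀N²A/ℓ = (4π×10⁻⁷)(4570)²(2.300×10^-3)/(0.486) = 0.1242 H.
τ = L/R = (0.1242)/(471) = 2.637×10^-4 s.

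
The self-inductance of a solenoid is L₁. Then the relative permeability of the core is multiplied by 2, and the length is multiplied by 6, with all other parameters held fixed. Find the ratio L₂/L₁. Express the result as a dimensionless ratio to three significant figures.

L₂/L₁ = 0.333

For a solenoid, L ∝ μᵣN²A/ℓ.
L₂/L₁ = (2) × (6)^-1 = 0.333.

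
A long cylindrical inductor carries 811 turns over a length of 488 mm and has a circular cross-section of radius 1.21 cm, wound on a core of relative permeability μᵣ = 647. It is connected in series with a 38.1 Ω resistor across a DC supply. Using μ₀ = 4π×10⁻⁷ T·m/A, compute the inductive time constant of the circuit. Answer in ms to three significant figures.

τ ≈ 13.2 ms

A = πr² = π(1.210×10^-2 m)² = 4.600×10^-4 m².
L = μ₀μᵣN²A/ℓ = (4π×10⁻⁷)(647)(811)²(4.600×10^-4)/(0.488) = 0.504 H.
τ = L/R = (0.504)/(38.1) = 1.323×10^-2 s.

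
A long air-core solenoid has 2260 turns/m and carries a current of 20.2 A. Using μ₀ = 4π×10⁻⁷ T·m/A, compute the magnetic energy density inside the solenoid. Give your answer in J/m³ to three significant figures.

u ≈ 1310 J/m³

B = μ₀nI = (4π×10⁻⁷)(2.260×10^3)(20.2) = 5.737×10^-2 T.
u = B²/(2μ₀) = (5.737×10^-2)²/(2×4π×10⁻⁷) = 1.309×10^3 J/m³.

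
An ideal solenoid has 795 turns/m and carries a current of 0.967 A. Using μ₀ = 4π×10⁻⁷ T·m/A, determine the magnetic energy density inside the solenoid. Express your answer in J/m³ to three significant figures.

u ≈ 0.371 J/m³

B = μ₀nI = (4π×10⁻⁷)(795)(0.967) = 9.661×10^-4 T.
u = B²/(2μ₀) = (9.661×10^-4)²/(2×4π×10⁻⁷) = 0.3713 J/m³.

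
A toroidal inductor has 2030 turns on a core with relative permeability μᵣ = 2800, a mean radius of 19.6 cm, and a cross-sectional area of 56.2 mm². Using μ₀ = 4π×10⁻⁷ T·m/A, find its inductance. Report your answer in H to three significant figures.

For a thin toroid, L = μ₀μᵣN²A/(2πR).
L = (4π×10⁻⁷)(2800)(2030)²(5.620×10^-5) / (2π×0.196 m) = 0.6617 H.

L ≈ 0.662 H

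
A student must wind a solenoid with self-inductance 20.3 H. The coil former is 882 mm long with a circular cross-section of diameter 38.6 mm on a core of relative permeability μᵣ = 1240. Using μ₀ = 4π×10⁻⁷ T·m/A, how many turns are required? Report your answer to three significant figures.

A = π(d/2)² = π(1.930×10^-2 m)² = 1.170×10^-3 m².
From L = μ₀μᵣN²A/ℓ, N = √(Lℓ / (μ₀μᵣA)).
N = √[(20.3)(0.882) / ((4π×10⁻⁷)(1240)×1.170×10^-3)] = √(9.819×10^6) ≈ 3133.5.

N ≈ 3130 turns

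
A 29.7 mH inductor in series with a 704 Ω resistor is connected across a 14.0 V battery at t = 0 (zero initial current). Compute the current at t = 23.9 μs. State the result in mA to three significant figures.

τ = L/R = 2.970×10^-2/704 = 4.219×10^-5 s; final current I_∞ = ε/R = 14.0/704 = 1.989×10^-2 A.
I(t) = I_∞(1 − e^(−t/τ)) with t/τ = 0.567.
I = (1.989×10^-2)(1 − e^(−0.567)) = 8.601×10^-3 A.

I ≈ 8.60 mA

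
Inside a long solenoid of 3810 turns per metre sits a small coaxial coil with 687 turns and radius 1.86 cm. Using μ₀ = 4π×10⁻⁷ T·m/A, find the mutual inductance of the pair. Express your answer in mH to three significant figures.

The outer solenoid produces a uniform field B₁ = μ₀n₁I₁ across the inner coil,
so the flux linkage is N₂Φ = N₂B₁A₂ = μ₀n₁N₂A₂·I₁, giving M = μ₀n₁N₂A₂.
A₂ = πr² = π(1.860×10^-2 m)² = 1.087×10^-3 m².
M = (4π×10⁻⁷)(3810)(687)(1.087×10^-3) = 3.5749×10^-3 H.

M ≈ 3.57 mH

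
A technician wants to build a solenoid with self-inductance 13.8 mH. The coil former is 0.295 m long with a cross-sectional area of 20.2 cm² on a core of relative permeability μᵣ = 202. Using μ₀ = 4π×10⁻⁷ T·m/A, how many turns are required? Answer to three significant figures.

A = 20.2 cm² = 2.020×10^-3 m².
From L = μ₀μᵣN²A/ℓ, N = √(Lℓ / (μ₀μᵣA)).
N = √[(1.380×10^-2)(0.295) / ((4π×10⁻⁷)(202)×2.020×10^-3)] = √(7.939×10^3) ≈ 89.1.

N ≈ 89 turns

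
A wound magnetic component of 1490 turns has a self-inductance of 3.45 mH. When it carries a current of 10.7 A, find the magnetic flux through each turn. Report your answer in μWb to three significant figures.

Φ_B ≈ 24.8 μWb

From L = NΦ_B/I, the flux per turn is Φ_B = LI/N.
Φ_B = (3.450×10^-3 H)(10.7 A)/1490 = 2.478×10^-5 Wb.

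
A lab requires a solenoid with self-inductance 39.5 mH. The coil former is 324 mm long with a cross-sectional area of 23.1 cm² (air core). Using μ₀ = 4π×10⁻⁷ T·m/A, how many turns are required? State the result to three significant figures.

N ≈ 2100 turns

A = 23.1 cm² = 2.310×10^-3 m².
From L = μ₀N²A/ℓ, N = √(Lℓ / (μ₀A)).
N = √[(3.950×10^-2)(0.324) / ((4π×10⁻⁷)×2.310×10^-3)] = √(4.409×10^6) ≈ 2099.7.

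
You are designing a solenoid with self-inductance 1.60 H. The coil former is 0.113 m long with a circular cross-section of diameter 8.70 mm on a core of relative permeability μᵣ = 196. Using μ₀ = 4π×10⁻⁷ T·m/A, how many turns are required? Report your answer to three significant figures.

A = π(d/2)² = π(4.350×10^-3 m)² = 5.9447×10^-5 m².
From L = μ₀μᵣN²A/ℓ, N = √(Lℓ / (μ₀μᵣA)).
N = √[(1.6)(0.113) / ((4π×10⁻⁷)(196)×5.9447×10^-5)] = √(1.2348×10^7) ≈ 3514.0.

N ≈ 3510 turns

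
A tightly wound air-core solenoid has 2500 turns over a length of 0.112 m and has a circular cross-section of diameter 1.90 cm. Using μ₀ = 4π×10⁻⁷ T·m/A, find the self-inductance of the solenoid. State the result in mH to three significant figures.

A = π(d/2)² = π(9.500×10^-3 m)² = 2.835×10^-4 m².
For a long solenoid, L = μ₀N²A/ℓ.
L = (4π×10⁻⁷)(2500)²(2.835×10^-4)/(0.112 m) = 1.988×10^-2 H.

L ≈ 19.9 mH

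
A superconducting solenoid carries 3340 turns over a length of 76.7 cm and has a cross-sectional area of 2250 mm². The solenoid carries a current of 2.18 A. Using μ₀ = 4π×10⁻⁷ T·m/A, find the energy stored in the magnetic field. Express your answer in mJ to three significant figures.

A = 2250 mm² = 2.250×10^-3 m².
L = μ₀N²A/ℓ = (4π×10⁻⁷)(3340)²(2.250×10^-3)/(0.767) = 4.112×10^-2 H.
U = ½LI² = ½(4.112×10^-2)(2.18)² = 9.772×10^-2 J.

U ≈ 97.7 mJ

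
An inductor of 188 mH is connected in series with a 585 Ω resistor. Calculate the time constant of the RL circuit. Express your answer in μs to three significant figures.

τ ≈ 321 μs

τ = L/R = (0.188 H)/(585 Ω) = 3.214×10^-4 s.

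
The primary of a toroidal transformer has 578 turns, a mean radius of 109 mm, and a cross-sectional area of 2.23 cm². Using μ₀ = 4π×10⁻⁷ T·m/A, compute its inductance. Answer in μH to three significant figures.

L ≈ 137 μH

For a thin toroid, L = μ₀N²A/(2πR).
L = (4π×10⁻⁷)(578)²(2.230×10^-4) / (2π×0.109 m) = 1.367×10^-4 H.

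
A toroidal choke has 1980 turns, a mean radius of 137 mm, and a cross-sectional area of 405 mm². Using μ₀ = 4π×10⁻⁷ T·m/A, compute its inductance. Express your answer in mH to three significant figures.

L ≈ 2.32 mH

For a thin toroid, L = μ₀N²A/(2πR).
L = (4π×10⁻⁷)(1980)²(4.050×10^-4) / (2π×0.137 m) = 2.318×10^-3 H.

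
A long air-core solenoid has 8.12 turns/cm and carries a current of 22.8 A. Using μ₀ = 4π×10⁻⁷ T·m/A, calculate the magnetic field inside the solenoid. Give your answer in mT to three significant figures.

Inside a long solenoid, B = μ₀nI.
B = (4π×10⁻⁷)(812 m⁻¹)(22.8 A) = 2.326×10^-2 T.

B ≈ 23.3 mT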